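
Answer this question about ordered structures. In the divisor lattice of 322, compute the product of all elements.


Divisors of 322: [1, 2, 7, 14, 23, 46, 161, 322]
Product = n^(d(n)/2) = 322^(8/2)
Product = 10750371856


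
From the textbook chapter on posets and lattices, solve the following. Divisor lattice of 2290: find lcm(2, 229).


In a divisor lattice, join = lcm (least common multiple).
gcd(2,229) = 1
lcm(2,229) = 2*229/gcd = 458/1 = 458


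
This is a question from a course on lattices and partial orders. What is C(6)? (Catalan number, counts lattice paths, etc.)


C(n) = C(2n, n) / (n+1).
C(12, 6) = 924
C(6) = 924 / 7 = 132


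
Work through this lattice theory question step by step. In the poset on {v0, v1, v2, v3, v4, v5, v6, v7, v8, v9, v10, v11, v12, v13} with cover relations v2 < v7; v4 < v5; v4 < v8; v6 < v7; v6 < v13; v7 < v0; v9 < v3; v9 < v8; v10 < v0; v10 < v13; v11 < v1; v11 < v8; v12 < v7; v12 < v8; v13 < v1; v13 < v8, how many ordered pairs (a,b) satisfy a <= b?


The order relation is {(a,b) : a <= b}, reflexive so it includes (a,a).
Examples: (v0,v0), (v1,v1), (v10,v0), (v10,v1), (v10,v10), ...
Total ordered pairs: 37


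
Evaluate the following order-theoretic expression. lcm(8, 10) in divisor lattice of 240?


Join=lcm.
gcd(8,10)=2
lcm=40


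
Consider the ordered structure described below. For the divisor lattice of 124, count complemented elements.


An element a is complemented if some b has a meet b = bottom, a join b = top.
a is complemented iff gcd(a, n/a)=1, i.e. a is a unitary divisor of 124.
Complemented elements: 1, 4, 31, 124
Count: 4


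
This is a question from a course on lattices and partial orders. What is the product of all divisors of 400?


Divisors of 400: [1, 2, 4, 5, 8, 10, 16, 20, 25, 40, 50, 80, 100, 200, 400]
Product = n^(d(n)/2) = 400^(15/2)
Product = 32768000000000000000


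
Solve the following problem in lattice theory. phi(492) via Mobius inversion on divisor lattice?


phi(n) = n * prod_{p|n} (1 - 1/p).
Prime divisors of 492: [2, 3, 41]
phi(492) = 492 * (1 - 1/2) * (1 - 1/3) * (1 - 1/41)
phi(492) = 160


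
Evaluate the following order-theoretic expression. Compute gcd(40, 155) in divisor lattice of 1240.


In a divisor lattice, meet = gcd (greatest common divisor).
By Euclidean algorithm or factoring: gcd(40,155) = 5


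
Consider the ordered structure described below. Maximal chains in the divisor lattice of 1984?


A maximal chain goes from the minimum element to a maximal element via cover relations.
Counting all min-to-max paths in the cover graph.
Total maximal chains: 7


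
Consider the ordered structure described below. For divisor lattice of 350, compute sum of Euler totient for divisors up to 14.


Divisors of 350 up to 14: [1, 2, 5, 7, 10, 14]
phi values: [1, 1, 4, 6, 4, 6]
Sum = 22


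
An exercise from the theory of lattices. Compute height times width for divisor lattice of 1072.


Height = length of longest chain minus 1; width = size of largest antichain.
A maximum chain: 1 | 67 | 134 | 268 | 536 | 1072  (height 5).
A maximum antichain: {2, 67}  (width 2).
Product = 5 * 2 = 10


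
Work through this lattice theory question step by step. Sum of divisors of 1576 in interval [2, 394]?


Interval [2,394] in divisors of 1576: [2, 394]
Sum = 396


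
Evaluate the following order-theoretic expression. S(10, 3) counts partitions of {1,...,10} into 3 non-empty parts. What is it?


S(n,k) = k*S(n-1,k) + S(n-1,k-1).
S(9,3) = 3025, S(9,2) = 255
S(10,3) = 3*3025 + 255 = 9075 + 255
S(10,3) = 9330


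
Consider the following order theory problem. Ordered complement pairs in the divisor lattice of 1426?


Complement pair (a,b): a meet b = bottom, a join b = top.
Here: gcd(a,b)=1 and lcm(a,b)=1426, i.e. a*b=1426 with a,b coprime.
Pairs found: (1,1426), (2,713), (23,62), (31,46), ... (4 more)
Total ordered pairs: 8


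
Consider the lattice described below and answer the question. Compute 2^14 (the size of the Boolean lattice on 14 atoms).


Power set = 2^n.
2^14 = 16384


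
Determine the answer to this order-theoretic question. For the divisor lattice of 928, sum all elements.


sigma(n) = sum of divisors.
Divisors of 928: [1, 2, 4, 8, 16, 29, 32, 58, 116, 232, 464, 928]
Sum = 1890


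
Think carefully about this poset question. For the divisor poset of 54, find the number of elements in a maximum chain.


A chain is a totally ordered subset; we count the number of elements in a maximum chain.
Compute, for each element x, the size of the longest chain ending at x:
  1: 1
  2: 2
  3: 2
  9: 3
  6: 3
  27: 4
  ...
A maximum chain: 1 < 2 < 6 < 18 < 54
Number of elements in the longest chain: 5


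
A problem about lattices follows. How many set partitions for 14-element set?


B(n) = number of set partitions of an n-element set.
B(n) satisfies the recurrence: B(n+1) = sum_k C(n,k)*B(k).
B(14) = 190899322


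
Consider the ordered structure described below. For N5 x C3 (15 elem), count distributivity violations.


Distributive law: a ^ (b v c) = (a ^ b) v (a ^ c).
Check all 15^3 = 3375 ordered triples (a,b,c).
  e.g. a=(b,0), b=(a,0), c=(c,0): lhs=(b,0) != rhs=(a,0)
  e.g. a=(b,0), b=(a,0), c=(c,1): lhs=(b,0) != rhs=(a,0)
Total violating triples: 54


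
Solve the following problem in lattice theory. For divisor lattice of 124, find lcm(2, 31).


In a divisor lattice, join = lcm (least common multiple).
Compute lcm iteratively: start with first element, then lcm(current, next).
Elements: [2, 31]
lcm(2,31) = 62
Final lcm = 62


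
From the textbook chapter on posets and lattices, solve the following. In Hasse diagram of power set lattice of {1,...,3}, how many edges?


A cover relation a -< b holds when a < b with no c strictly between.
Cover relations:
  {} -< {1}
  {} -< {2}
  {} -< {3}
  {1} -< {1,2}
  {1} -< {1,3}
  {2} -< {1,2}
  {2} -< {2,3}
  {3} -< {1,3}
  ...4 more
Total: 12


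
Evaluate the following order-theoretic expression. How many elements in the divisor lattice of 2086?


Divisors of 2086: [1, 2, 7, 14, 149, 298, 1043, 2086]
Count: 8


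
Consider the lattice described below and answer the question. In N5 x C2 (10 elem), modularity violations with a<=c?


Modular law: if a <= c then a v (b ^ c) = (a v b) ^ c.
Check all triples (a,b,c) with a <= c among 10 elements.
  e.g. a=(a,0), b=(c,0), c=(b,0): lhs=(a,0) != rhs=(b,0)
  e.g. a=(a,0), b=(c,1), c=(b,0): lhs=(a,0) != rhs=(b,0)
Total violating triples: 6


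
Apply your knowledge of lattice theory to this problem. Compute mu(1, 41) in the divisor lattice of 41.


In a divisor lattice, mu(a,b) = mu(b/a) where mu is the classical Mobius function.
b/a = 41/1 = 41
Prime factorization of 41: primes [41]
41 is squarefree with 1 prime factor(s), so mu(41) = (-1)^1 = -1


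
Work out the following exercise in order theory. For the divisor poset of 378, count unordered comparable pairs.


A comparable pair {a,b} has a < b or b < a in the order.
Count unordered pairs where one element is strictly below the other.
Examples: {1,2}, {1,3}, {1,6}, {1,7}, ...
Total comparable pairs: 74


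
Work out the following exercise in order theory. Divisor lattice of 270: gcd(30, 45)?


Meet=gcd.
gcd(30,45)=15


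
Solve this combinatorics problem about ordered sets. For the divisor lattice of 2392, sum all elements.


sigma(n) = sum of divisors.
Divisors of 2392: [1, 2, 4, 8, 13, 23, 26, 46, 52, 92, 104, 184, 299, 598, 1196, 2392]
Sum = 5040


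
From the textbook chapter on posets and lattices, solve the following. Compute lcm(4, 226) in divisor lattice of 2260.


In a divisor lattice, join = lcm (least common multiple).
gcd(4,226) = 2
lcm(4,226) = 4*226/gcd = 904/2 = 452


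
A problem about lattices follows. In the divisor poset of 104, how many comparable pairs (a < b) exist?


A comparable pair {a,b} has a < b or b < a in the order.
Count unordered pairs where one element is strictly below the other.
Examples: {1,2}, {1,4}, {1,8}, {1,13}, ...
Total comparable pairs: 22


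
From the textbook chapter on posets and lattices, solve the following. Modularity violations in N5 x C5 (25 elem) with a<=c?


Modular law: if a <= c then a v (b ^ c) = (a v b) ^ c.
Check all triples (a,b,c) with a <= c among 25 elements.
  e.g. a=(a,0), b=(c,0), c=(b,0): lhs=(a,0) != rhs=(b,0)
  e.g. a=(a,0), b=(c,1), c=(b,0): lhs=(a,0) != rhs=(b,0)
Total violating triples: 75


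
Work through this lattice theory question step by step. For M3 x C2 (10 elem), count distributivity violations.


Distributive law: a ^ (b v c) = (a ^ b) v (a ^ c).
Check all 10^3 = 1000 ordered triples (a,b,c).
  e.g. a=(a1,0), b=(a2,0), c=(a3,0): lhs=(a1,0) != rhs=(0,0)
  e.g. a=(a1,0), b=(a2,0), c=(a3,1): lhs=(a1,0) != rhs=(0,0)
Total violating triples: 48


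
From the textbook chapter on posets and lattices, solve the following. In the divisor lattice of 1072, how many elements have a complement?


An element a is complemented if some b has a meet b = bottom, a join b = top.
a is complemented iff gcd(a, n/a)=1, i.e. a is a unitary divisor of 1072.
Complemented elements: 1, 16, 67, 1072
Count: 4


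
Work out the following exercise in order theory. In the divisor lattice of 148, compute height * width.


Height = length of longest chain minus 1; width = size of largest antichain.
A maximum chain: 1 | 37 | 74 | 148  (height 3).
A maximum antichain: {2, 37}  (width 2).
Product = 3 * 2 = 6


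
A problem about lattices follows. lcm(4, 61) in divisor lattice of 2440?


Join=lcm.
gcd(4,61)=1
lcm=244


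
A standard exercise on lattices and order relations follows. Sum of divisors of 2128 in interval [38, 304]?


Interval [38,304] in divisors of 2128: [38, 76, 152, 304]
Sum = 570


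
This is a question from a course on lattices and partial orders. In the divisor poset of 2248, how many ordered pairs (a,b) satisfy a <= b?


The order relation is {(a,b) : a <= b}, reflexive so it includes (a,a).
Examples: (1,1), (1,1124), (1,2), (1,2248), (1,281), ...
Total ordered pairs: 30


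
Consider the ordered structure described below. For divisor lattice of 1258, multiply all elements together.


Divisors of 1258: [1, 2, 17, 34, 37, 74, 629, 1258]
Product = n^(d(n)/2) = 1258^(8/2)
Product = 2504508814096


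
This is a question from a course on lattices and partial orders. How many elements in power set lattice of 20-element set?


Power set = 2^n.
2^20 = 1048576


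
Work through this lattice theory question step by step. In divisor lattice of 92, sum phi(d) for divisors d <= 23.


Divisors of 92 up to 23: [1, 2, 4, 23]
phi values: [1, 1, 2, 22]
Sum = 26


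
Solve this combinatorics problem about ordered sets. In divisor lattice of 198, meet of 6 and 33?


In a divisor lattice, meet = gcd (greatest common divisor).
By Euclidean algorithm or factoring: gcd(6,33) = 3


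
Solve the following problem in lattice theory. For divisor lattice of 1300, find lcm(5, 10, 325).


In a divisor lattice, join = lcm (least common multiple).
Compute lcm iteratively: start with first element, then lcm(current, next).
Elements: [5, 10, 325]
lcm(5,10) = 10
lcm(10,325) = 650
Final lcm = 650


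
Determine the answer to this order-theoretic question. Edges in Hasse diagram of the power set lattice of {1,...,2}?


A cover relation a -< b holds when a < b with no c strictly between.
Cover relations:
  {} -< {1}
  {} -< {2}
  {1} -< {1,2}
  {2} -< {1,2}
Total: 4


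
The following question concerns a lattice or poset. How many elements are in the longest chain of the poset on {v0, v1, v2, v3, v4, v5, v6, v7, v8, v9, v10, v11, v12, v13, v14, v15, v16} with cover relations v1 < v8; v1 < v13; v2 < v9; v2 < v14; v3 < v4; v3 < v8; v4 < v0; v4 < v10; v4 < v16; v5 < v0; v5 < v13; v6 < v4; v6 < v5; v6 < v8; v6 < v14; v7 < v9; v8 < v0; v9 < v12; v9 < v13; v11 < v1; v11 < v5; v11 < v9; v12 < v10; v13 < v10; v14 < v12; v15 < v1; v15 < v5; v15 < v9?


A chain is a totally ordered subset; we count the number of elements in a maximum chain.
Compute, for each element x, the size of the longest chain ending at x:
  v2: 1
  v3: 1
  v6: 1
  v7: 1
  v11: 1
  v15: 1
  ...
A maximum chain: v11 < v1 < v8 < v0
Number of elements in the longest chain: 4


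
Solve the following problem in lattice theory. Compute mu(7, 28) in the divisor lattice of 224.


In a divisor lattice, mu(a,b) = mu(b/a) where mu is the classical Mobius function.
b/a = 28/7 = 4
Prime factorization of 4: primes [2]
4 is not squarefree, so mu(4) = 0


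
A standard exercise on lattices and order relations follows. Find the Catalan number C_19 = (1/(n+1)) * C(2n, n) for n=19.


C(n) = C(2n, n) / (n+1).
C(38, 19) = 35345263800
C(19) = 35345263800 / 20 = 1767263190


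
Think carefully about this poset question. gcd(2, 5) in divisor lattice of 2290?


Meet=gcd.
gcd(2,5)=1


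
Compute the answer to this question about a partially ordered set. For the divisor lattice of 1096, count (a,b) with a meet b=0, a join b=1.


Complement pair (a,b): a meet b = bottom, a join b = top.
Here: gcd(a,b)=1 and lcm(a,b)=1096, i.e. a*b=1096 with a,b coprime.
Pairs found: (1,1096), (8,137), (137,8), (1096,1)
Total ordered pairs: 4


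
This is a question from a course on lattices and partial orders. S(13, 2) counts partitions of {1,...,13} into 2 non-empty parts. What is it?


S(n,k) = k*S(n-1,k) + S(n-1,k-1).
S(12,2) = 2047, S(12,1) = 1
S(13,2) = 2*2047 + 1 = 4094 + 1
S(13,2) = 4095


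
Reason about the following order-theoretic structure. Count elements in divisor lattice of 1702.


Divisors of 1702: [1, 2, 23, 37, 46, 74, 851, 1702]
Count: 8


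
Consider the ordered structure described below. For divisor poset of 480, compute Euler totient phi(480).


phi(n) = n * prod_{p|n} (1 - 1/p).
Prime divisors of 480: [2, 3, 5]
phi(480) = 480 * (1 - 1/2) * (1 - 1/3) * (1 - 1/5)
phi(480) = 128


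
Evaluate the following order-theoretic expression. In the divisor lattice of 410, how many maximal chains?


A maximal chain goes from the minimum element to a maximal element via cover relations.
Counting all min-to-max paths in the cover graph.
Total maximal chains: 6


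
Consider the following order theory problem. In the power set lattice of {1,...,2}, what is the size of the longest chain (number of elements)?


A chain is a totally ordered subset; we count the number of elements in a maximum chain.
Compute, for each element x, the size of the longest chain ending at x:
  {}: 1
  {1}: 2
  {2}: 2
  {1,2}: 3
A maximum chain: {} < {1} < {1,2}
Number of elements in the longest chain: 3


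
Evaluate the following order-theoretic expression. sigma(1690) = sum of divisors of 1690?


sigma(n) = sum of divisors.
Divisors of 1690: [1, 2, 5, 10, 13, 26, 65, 130, 169, 338, 845, 1690]
Sum = 3294


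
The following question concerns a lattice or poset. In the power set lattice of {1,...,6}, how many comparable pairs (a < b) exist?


A comparable pair {a,b} has a < b or b < a in the order.
Count unordered pairs where one element is strictly below the other.
Examples: {{},{1}}, {{},{2}}, {{},{3}}, {{},{4}}, ...
Total comparable pairs: 665


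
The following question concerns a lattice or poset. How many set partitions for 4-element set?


B(n) = number of set partitions of an n-element set.
B(n) satisfies the recurrence: B(n+1) = sum_k C(n,k)*B(k).
B(4) = 15


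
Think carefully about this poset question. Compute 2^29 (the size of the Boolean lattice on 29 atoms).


Power set = 2^n.
2^29 = 536870912


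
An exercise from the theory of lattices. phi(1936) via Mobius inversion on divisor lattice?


phi(n) = n * prod_{p|n} (1 - 1/p).
Prime divisors of 1936: [2, 11]
phi(1936) = 1936 * (1 - 1/2) * (1 - 1/11)
phi(1936) = 880


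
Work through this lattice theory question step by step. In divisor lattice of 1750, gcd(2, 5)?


Meet=gcd.
gcd(2,5)=1


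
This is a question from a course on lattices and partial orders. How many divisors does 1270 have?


Divisors of 1270: [1, 2, 5, 10, 127, 254, 635, 1270]
Count: 8


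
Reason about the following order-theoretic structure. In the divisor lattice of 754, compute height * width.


Height = length of longest chain minus 1; width = size of largest antichain.
A maximum chain: 1 | 29 | 377 | 754  (height 3).
A maximum antichain: {2, 13, 29}  (width 3).
Product = 3 * 3 = 9


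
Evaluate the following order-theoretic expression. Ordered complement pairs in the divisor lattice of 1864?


Complement pair (a,b): a meet b = bottom, a join b = top.
Here: gcd(a,b)=1 and lcm(a,b)=1864, i.e. a*b=1864 with a,b coprime.
Pairs found: (1,1864), (8,233), (233,8), (1864,1)
Total ordered pairs: 4


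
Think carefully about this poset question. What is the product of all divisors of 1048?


Divisors of 1048: [1, 2, 4, 8, 131, 262, 524, 1048]
Product = n^(d(n)/2) = 1048^(8/2)
Product = 1206271676416


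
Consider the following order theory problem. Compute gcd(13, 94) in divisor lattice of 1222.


In a divisor lattice, meet = gcd (greatest common divisor).
By Euclidean algorithm or factoring: gcd(13,94) = 1


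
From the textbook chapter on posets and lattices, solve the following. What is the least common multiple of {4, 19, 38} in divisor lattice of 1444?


In a divisor lattice, join = lcm (least common multiple).
Compute lcm iteratively: start with first element, then lcm(current, next).
Elements: [4, 19, 38]
lcm(4,19) = 76
lcm(76,38) = 76
Final lcm = 76


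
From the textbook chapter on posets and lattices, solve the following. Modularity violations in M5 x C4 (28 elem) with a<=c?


Modular law: if a <= c then a v (b ^ c) = (a v b) ^ c.
Check all triples (a,b,c) with a <= c among 28 elements.
This lattice is modular (diamonds M_m and their chain-products are modular).
Total violating triples: 0


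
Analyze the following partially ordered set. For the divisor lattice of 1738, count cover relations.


A cover relation a -< b holds when a < b with no c strictly between.
Cover relations:
  1 -< 2
  1 -< 11
  1 -< 79
  2 -< 22
  2 -< 158
  11 -< 22
  11 -< 869
  22 -< 1738
  ...4 more
Total: 12


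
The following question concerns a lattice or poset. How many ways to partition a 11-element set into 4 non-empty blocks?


S(n,k) = k*S(n-1,k) + S(n-1,k-1).
S(10,4) = 34105, S(10,3) = 9330
S(11,4) = 4*34105 + 9330 = 136420 + 9330
S(11,4) = 145750


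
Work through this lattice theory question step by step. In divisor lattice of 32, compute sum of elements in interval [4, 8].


Interval [4,8] in divisors of 32: [4, 8]
Sum = 12


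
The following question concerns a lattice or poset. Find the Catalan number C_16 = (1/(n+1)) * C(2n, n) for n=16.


C(n) = C(2n, n) / (n+1).
C(32, 16) = 601080390
C(16) = 601080390 / 17 = 35357670


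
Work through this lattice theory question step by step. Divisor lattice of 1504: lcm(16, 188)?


Join=lcm.
gcd(16,188)=4
lcm=752


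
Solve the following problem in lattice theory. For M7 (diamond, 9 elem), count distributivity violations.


Distributive law: a ^ (b v c) = (a ^ b) v (a ^ c).
Check all 9^3 = 729 ordered triples (a,b,c).
  e.g. a=a1, b=a2, c=a3: lhs=a1 != rhs=0
  e.g. a=a1, b=a2, c=a4: lhs=a1 != rhs=0
Total violating triples: 210


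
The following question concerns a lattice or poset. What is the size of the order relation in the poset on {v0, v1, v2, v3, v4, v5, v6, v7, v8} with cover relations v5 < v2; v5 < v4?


The order relation is {(a,b) : a <= b}, reflexive so it includes (a,a).
Examples: (v0,v0), (v1,v1), (v2,v2), (v3,v3), (v4,v4), ...
Total ordered pairs: 11


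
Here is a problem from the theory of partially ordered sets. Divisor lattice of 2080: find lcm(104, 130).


In a divisor lattice, join = lcm (least common multiple).
gcd(104,130) = 26
lcm(104,130) = 104*130/gcd = 13520/26 = 520


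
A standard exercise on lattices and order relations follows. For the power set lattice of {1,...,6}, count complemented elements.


An element a is complemented if some b has a meet b = bottom, a join b = top.
every subset A has complement S\A, so all elements are complemented.
Complemented elements: {}, {1}, {2}, {3}, {4}, {5}, ... (58 more)
Count: 64


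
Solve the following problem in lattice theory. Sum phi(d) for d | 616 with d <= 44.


Divisors of 616 up to 44: [1, 2, 4, 7, 8, 11, 14, 22, 28, 44]
phi values: [1, 1, 2, 6, 4, 10, 6, 10, 12, 20]
Sum = 72


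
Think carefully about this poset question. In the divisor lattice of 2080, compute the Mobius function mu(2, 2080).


In a divisor lattice, mu(a,b) = mu(b/a) where mu is the classical Mobius function.
b/a = 2080/2 = 1040
Prime factorization of 1040: primes [2, 5, 13]
1040 is not squarefree, so mu(1040) = 0


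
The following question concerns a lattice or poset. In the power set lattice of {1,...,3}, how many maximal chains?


A maximal chain goes from the minimum element to a maximal element via cover relations.
Counting all min-to-max paths in the cover graph.
Total maximal chains: 6


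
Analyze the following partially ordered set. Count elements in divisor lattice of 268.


Divisors of 268: [1, 2, 4, 67, 134, 268]
Count: 6


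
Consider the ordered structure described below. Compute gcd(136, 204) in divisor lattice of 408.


In a divisor lattice, meet = gcd (greatest common divisor).
By Euclidean algorithm or factoring: gcd(136,204) = 68


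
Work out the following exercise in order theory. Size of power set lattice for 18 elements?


Power set = 2^n.
2^18 = 262144


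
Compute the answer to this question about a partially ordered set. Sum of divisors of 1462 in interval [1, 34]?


Interval [1,34] in divisors of 1462: [1, 2, 17, 34]
Sum = 54


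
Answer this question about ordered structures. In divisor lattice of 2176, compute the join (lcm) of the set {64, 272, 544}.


In a divisor lattice, join = lcm (least common multiple).
Compute lcm iteratively: start with first element, then lcm(current, next).
Elements: [64, 272, 544]
lcm(64,272) = 1088
lcm(1088,544) = 1088
Final lcm = 1088


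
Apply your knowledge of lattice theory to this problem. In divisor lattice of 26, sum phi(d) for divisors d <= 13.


Divisors of 26 up to 13: [1, 2, 13]
phi values: [1, 1, 12]
Sum = 14


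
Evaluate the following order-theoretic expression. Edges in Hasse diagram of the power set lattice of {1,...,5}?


A cover relation a -< b holds when a < b with no c strictly between.
Cover relations:
  {} -< {1}
  {} -< {2}
  {} -< {3}
  {} -< {4}
  {} -< {5}
  {1} -< {1,2}
  {1} -< {1,3}
  {1} -< {1,4}
  ...72 more
Total: 80


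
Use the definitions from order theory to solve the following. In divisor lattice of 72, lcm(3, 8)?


Join=lcm.
gcd(3,8)=1
lcm=24


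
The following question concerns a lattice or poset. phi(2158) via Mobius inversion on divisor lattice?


phi(n) = n * prod_{p|n} (1 - 1/p).
Prime divisors of 2158: [2, 13, 83]
phi(2158) = 2158 * (1 - 1/2) * (1 - 1/13) * (1 - 1/83)
phi(2158) = 984


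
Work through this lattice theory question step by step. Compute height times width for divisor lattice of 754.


Height = length of longest chain minus 1; width = size of largest antichain.
A maximum chain: 1 | 29 | 377 | 754  (height 3).
A maximum antichain: {2, 13, 29}  (width 3).
Product = 3 * 3 = 9


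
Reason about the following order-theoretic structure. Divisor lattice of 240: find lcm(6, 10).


In a divisor lattice, join = lcm (least common multiple).
gcd(6,10) = 2
lcm(6,10) = 6*10/gcd = 60/2 = 30


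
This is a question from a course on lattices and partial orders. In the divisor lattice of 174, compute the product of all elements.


Divisors of 174: [1, 2, 3, 6, 29, 58, 87, 174]
Product = n^(d(n)/2) = 174^(8/2)
Product = 916636176


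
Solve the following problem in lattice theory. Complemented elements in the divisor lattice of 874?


An element a is complemented if some b has a meet b = bottom, a join b = top.
a is complemented iff gcd(a, n/a)=1, i.e. a is a unitary divisor of 874.
Complemented elements: 1, 2, 19, 23, 38, 46, ... (2 more)
Count: 8


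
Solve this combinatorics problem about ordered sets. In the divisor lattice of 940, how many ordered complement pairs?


Complement pair (a,b): a meet b = bottom, a join b = top.
Here: gcd(a,b)=1 and lcm(a,b)=940, i.e. a*b=940 with a,b coprime.
Pairs found: (1,940), (4,235), (5,188), (20,47), ... (4 more)
Total ordered pairs: 8


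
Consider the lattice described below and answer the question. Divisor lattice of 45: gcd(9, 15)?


Meet=gcd.
gcd(9,15)=3


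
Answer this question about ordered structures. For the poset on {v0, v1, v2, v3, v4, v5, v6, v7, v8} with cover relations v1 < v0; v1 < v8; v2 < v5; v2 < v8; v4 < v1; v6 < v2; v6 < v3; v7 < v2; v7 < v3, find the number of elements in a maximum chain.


A chain is a totally ordered subset; we count the number of elements in a maximum chain.
Compute, for each element x, the size of the longest chain ending at x:
  v4: 1
  v6: 1
  v7: 1
  v1: 2
  v0: 3
  v2: 2
  ...
A maximum chain: v4 < v1 < v0
Number of elements in the longest chain: 3


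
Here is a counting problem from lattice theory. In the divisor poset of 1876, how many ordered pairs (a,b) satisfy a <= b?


The order relation is {(a,b) : a <= b}, reflexive so it includes (a,a).
Examples: (1,1), (1,134), (1,14), (1,1876), (1,2), ...
Total ordered pairs: 54


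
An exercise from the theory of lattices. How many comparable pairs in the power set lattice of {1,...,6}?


A comparable pair {a,b} has a < b or b < a in the order.
Count unordered pairs where one element is strictly below the other.
Examples: {{},{1}}, {{},{2}}, {{},{3}}, {{},{4}}, ...
Total comparable pairs: 665


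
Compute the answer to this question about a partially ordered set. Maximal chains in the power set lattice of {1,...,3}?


A maximal chain goes from the minimum element to a maximal element via cover relations.
Counting all min-to-max paths in the cover graph.
Total maximal chains: 6


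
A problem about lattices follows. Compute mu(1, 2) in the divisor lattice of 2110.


In a divisor lattice, mu(a,b) = mu(b/a) where mu is the classical Mobius function.
b/a = 2/1 = 2
Prime factorization of 2: primes [2]
2 is squarefree with 1 prime factor(s), so mu(2) = (-1)^1 = -1


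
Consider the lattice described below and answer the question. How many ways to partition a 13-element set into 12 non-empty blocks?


S(n,k) = k*S(n-1,k) + S(n-1,k-1).
S(12,12) = 1, S(12,11) = 66
S(13,12) = 12*1 + 66 = 12 + 66
S(13,12) = 78


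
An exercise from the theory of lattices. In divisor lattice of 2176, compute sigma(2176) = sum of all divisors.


sigma(n) = sum of divisors.
Divisors of 2176: [1, 2, 4, 8, 16, 17, 32, 34, 64, 68, 128, 136, 272, 544, 1088, 2176]
Sum = 4590


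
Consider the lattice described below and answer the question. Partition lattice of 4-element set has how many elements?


B(n) = number of set partitions of an n-element set.
B(n) satisfies the recurrence: B(n+1) = sum_k C(n,k)*B(k).
B(4) = 15


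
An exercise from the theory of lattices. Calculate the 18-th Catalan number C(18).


C(n) = C(2n, n) / (n+1).
C(36, 18) = 9075135300
C(18) = 9075135300 / 19 = 477638700


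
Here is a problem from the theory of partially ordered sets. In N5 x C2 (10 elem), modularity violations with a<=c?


Modular law: if a <= c then a v (b ^ c) = (a v b) ^ c.
Check all triples (a,b,c) with a <= c among 10 elements.
  e.g. a=(a,0), b=(c,0), c=(b,0): lhs=(a,0) != rhs=(b,0)
  e.g. a=(a,0), b=(c,1), c=(b,0): lhs=(a,0) != rhs=(b,0)
Total violating triples: 6


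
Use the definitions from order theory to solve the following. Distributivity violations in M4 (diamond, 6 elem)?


Distributive law: a ^ (b v c) = (a ^ b) v (a ^ c).
Check all 6^3 = 216 ordered triples (a,b,c).
  e.g. a=a1, b=a2, c=a3: lhs=a1 != rhs=0
  e.g. a=a1, b=a2, c=a4: lhs=a1 != rhs=0
Total violating triples: 24


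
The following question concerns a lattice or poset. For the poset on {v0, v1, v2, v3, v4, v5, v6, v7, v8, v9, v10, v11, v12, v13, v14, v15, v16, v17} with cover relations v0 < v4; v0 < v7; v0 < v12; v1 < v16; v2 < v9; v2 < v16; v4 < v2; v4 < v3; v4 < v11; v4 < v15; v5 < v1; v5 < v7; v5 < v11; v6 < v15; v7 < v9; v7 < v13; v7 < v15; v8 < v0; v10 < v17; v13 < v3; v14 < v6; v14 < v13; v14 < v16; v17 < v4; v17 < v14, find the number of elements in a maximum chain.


A chain is a totally ordered subset; we count the number of elements in a maximum chain.
Compute, for each element x, the size of the longest chain ending at x:
  v5: 1
  v8: 1
  v10: 1
  v0: 2
  v1: 2
  v17: 2
  ...
A maximum chain: v8 < v0 < v7 < v13 < v3
Number of elements in the longest chain: 5


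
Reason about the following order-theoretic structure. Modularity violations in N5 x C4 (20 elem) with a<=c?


Modular law: if a <= c then a v (b ^ c) = (a v b) ^ c.
Check all triples (a,b,c) with a <= c among 20 elements.
  e.g. a=(a,0), b=(c,0), c=(b,0): lhs=(a,0) != rhs=(b,0)
  e.g. a=(a,0), b=(c,1), c=(b,0): lhs=(a,0) != rhs=(b,0)
Total violating triples: 40


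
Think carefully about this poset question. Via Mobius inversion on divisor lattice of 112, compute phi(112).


phi(n) = n * prod_{p|n} (1 - 1/p).
Prime divisors of 112: [2, 7]
phi(112) = 112 * (1 - 1/2) * (1 - 1/7)
phi(112) = 48


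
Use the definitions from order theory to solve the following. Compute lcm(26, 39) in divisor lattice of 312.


In a divisor lattice, join = lcm (least common multiple).
gcd(26,39) = 13
lcm(26,39) = 26*39/gcd = 1014/13 = 78


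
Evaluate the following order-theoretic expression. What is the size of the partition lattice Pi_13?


B(n) = number of set partitions of an n-element set.
B(n) satisfies the recurrence: B(n+1) = sum_k C(n,k)*B(k).
B(13) = 27644437


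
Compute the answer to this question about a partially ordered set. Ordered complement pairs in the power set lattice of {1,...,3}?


Complement pair (a,b): a meet b = bottom, a join b = top.
Here: A intersect B = {} and A union B = {1,...,3}.
Pairs found: ({},{1,2,3}), ({1},{2,3}), ({2},{1,3}), ({3},{1,2}), ... (4 more)
Total ordered pairs: 8


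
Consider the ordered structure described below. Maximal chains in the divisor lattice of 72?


A maximal chain goes from the minimum element to a maximal element via cover relations.
Counting all min-to-max paths in the cover graph.
Total maximal chains: 10


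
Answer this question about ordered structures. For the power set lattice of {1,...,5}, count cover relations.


A cover relation a -< b holds when a < b with no c strictly between.
Cover relations:
  {} -< {1}
  {} -< {2}
  {} -< {3}
  {} -< {4}
  {} -< {5}
  {1} -< {1,2}
  {1} -< {1,3}
  {1} -< {1,4}
  ...72 more
Total: 80


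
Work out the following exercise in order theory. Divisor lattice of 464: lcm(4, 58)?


Join=lcm.
gcd(4,58)=2
lcm=116


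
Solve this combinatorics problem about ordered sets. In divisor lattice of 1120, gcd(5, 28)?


Meet=gcd.
gcd(5,28)=1


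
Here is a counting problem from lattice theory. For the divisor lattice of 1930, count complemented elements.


An element a is complemented if some b has a meet b = bottom, a join b = top.
a is complemented iff gcd(a, n/a)=1, i.e. a is a unitary divisor of 1930.
Complemented elements: 1, 2, 5, 10, 193, 386, ... (2 more)
Count: 8


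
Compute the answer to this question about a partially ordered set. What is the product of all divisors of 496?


Divisors of 496: [1, 2, 4, 8, 16, 31, 62, 124, 248, 496]
Product = n^(d(n)/2) = 496^(10/2)
Product = 30019840638976


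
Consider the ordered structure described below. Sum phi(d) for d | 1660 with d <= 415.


Divisors of 1660 up to 415: [1, 2, 4, 5, 10, 20, 83, 166, 332, 415]
phi values: [1, 1, 2, 4, 4, 8, 82, 82, 164, 328]
Sum = 676


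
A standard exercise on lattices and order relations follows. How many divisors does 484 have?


Divisors of 484: [1, 2, 4, 11, 22, 44, 121, 242, 484]
Count: 9


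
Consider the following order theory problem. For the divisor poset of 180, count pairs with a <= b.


The order relation is {(a,b) : a <= b}, reflexive so it includes (a,a).
Examples: (1,1), (1,10), (1,12), (1,15), (1,18), ...
Total ordered pairs: 108


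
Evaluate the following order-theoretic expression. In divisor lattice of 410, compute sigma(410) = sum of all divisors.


sigma(n) = sum of divisors.
Divisors of 410: [1, 2, 5, 10, 41, 82, 205, 410]
Sum = 756


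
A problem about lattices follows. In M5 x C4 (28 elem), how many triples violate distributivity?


Distributive law: a ^ (b v c) = (a ^ b) v (a ^ c).
Check all 28^3 = 21952 ordered triples (a,b,c).
  e.g. a=(a1,0), b=(a2,0), c=(a3,0): lhs=(a1,0) != rhs=(0,0)
  e.g. a=(a1,0), b=(a2,0), c=(a3,1): lhs=(a1,0) != rhs=(0,0)
Total violating triples: 3840


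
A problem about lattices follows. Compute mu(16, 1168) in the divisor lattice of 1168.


In a divisor lattice, mu(a,b) = mu(b/a) where mu is the classical Mobius function.
b/a = 1168/16 = 73
Prime factorization of 73: primes [73]
73 is squarefree with 1 prime factor(s), so mu(73) = (-1)^1 = -1


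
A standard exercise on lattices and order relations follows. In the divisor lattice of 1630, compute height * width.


Height = length of longest chain minus 1; width = size of largest antichain.
A maximum chain: 1 | 163 | 815 | 1630  (height 3).
A maximum antichain: {2, 5, 163}  (width 3).
Product = 3 * 3 = 9


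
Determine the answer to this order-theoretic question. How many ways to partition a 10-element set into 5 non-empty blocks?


S(n,k) = k*S(n-1,k) + S(n-1,k-1).
S(9,5) = 6951, S(9,4) = 7770
S(10,5) = 5*6951 + 7770 = 34755 + 7770
S(10,5) = 42525


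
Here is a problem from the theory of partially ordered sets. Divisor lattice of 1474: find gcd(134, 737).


In a divisor lattice, meet = gcd (greatest common divisor).
By Euclidean algorithm or factoring: gcd(134,737) = 67


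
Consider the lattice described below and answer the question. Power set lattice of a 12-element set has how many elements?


Power set = 2^n.
2^12 = 4096


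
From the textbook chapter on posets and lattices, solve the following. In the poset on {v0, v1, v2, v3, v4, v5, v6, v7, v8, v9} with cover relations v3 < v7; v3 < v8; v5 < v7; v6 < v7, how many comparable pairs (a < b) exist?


A comparable pair {a,b} has a < b or b < a in the order.
Count unordered pairs where one element is strictly below the other.
Examples: {v3,v7}, {v3,v8}, {v5,v7}, {v6,v7}
Total comparable pairs: 4


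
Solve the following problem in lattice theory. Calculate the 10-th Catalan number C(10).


C(n) = C(2n, n) / (n+1).
C(20, 10) = 184756
C(10) = 184756 / 11 = 16796


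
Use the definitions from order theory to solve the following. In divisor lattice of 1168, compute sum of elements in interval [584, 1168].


Interval [584,1168] in divisors of 1168: [584, 1168]
Sum = 1752


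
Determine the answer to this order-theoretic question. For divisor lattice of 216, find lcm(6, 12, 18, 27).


In a divisor lattice, join = lcm (least common multiple).
Compute lcm iteratively: start with first element, then lcm(current, next).
Elements: [6, 12, 18, 27]
lcm(6,12) = 12
lcm(12,18) = 36
lcm(36,27) = 108
Final lcm = 108


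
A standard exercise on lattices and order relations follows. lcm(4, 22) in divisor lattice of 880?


Join=lcm.
gcd(4,22)=2
lcm=44


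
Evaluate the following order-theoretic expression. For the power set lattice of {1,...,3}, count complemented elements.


An element a is complemented if some b has a meet b = bottom, a join b = top.
every subset A has complement S\A, so all elements are complemented.
Complemented elements: {}, {1}, {2}, {3}, {1,2}, {1,3}, ... (2 more)
Count: 8


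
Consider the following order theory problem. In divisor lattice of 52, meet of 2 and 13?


In a divisor lattice, meet = gcd (greatest common divisor).
By Euclidean algorithm or factoring: gcd(2,13) = 1


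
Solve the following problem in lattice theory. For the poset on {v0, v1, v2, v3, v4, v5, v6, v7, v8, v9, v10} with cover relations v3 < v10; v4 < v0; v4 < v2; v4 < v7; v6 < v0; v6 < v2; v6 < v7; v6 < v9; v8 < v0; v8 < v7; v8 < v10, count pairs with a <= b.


The order relation is {(a,b) : a <= b}, reflexive so it includes (a,a).
Examples: (v0,v0), (v1,v1), (v10,v10), (v2,v2), (v3,v10), ...
Total ordered pairs: 22


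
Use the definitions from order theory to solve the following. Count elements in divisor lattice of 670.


Divisors of 670: [1, 2, 5, 10, 67, 134, 335, 670]
Count: 8


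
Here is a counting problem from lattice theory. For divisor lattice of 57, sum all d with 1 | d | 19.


Interval [1,19] in divisors of 57: [1, 19]
Sum = 20


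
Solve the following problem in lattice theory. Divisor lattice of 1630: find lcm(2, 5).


In a divisor lattice, join = lcm (least common multiple).
gcd(2,5) = 1
lcm(2,5) = 2*5/gcd = 10/1 = 10


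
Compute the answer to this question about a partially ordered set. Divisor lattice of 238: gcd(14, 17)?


Meet=gcd.
gcd(14,17)=1


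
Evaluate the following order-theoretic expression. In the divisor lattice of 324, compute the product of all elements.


Divisors of 324: [1, 2, 3, 4, 6, 9, 12, 18, 27, 36, 54, 81, 108, 162, 324]
Product = n^(d(n)/2) = 324^(15/2)
Product = 6746640616477458432


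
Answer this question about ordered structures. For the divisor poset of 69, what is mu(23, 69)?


In a divisor lattice, mu(a,b) = mu(b/a) where mu is the classical Mobius function.
b/a = 69/23 = 3
Prime factorization of 3: primes [3]
3 is squarefree with 1 prime factor(s), so mu(3) = (-1)^1 = -1


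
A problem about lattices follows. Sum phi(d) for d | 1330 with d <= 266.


Divisors of 1330 up to 266: [1, 2, 5, 7, 10, 14, 19, 35, 38, 70, 95, 133, 190, 266]
phi values: [1, 1, 4, 6, 4, 6, 18, 24, 18, 24, 72, 108, 72, 108]
Sum = 466


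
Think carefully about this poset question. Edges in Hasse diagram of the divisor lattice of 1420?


A cover relation a -< b holds when a < b with no c strictly between.
Cover relations:
  1 -< 2
  1 -< 5
  1 -< 71
  2 -< 4
  2 -< 10
  2 -< 142
  4 -< 20
  4 -< 284
  ...12 more
Total: 20


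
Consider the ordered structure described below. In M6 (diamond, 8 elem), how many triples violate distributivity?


Distributive law: a ^ (b v c) = (a ^ b) v (a ^ c).
Check all 8^3 = 512 ordered triples (a,b,c).
  e.g. a=a1, b=a2, c=a3: lhs=a1 != rhs=0
  e.g. a=a1, b=a2, c=a4: lhs=a1 != rhs=0
Total violating triples: 120


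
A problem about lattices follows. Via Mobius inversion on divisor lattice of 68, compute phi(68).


phi(n) = n * prod_{p|n} (1 - 1/p).
Prime divisors of 68: [2, 17]
phi(68) = 68 * (1 - 1/2) * (1 - 1/17)
phi(68) = 32


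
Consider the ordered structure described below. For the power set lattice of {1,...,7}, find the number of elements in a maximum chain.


A chain is a totally ordered subset; we count the number of elements in a maximum chain.
Compute, for each element x, the size of the longest chain ending at x:
  {}: 1
  {1}: 2
  {2}: 2
  {3}: 2
  {4}: 2
  {5}: 2
  ...
A maximum chain: {} < {1} < {1,2} < {1,2,3} < {1,2,3,4} < {1,2,3,4,5} < {1,2,3,4,5,6} < {1,2,3,4,5,6,7}
Number of elements in the longest chain: 8


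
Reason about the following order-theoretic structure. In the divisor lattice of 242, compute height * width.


Height = length of longest chain minus 1; width = size of largest antichain.
A maximum chain: 1 | 11 | 121 | 242  (height 3).
A maximum antichain: {2, 11}  (width 2).
Product = 3 * 2 = 6


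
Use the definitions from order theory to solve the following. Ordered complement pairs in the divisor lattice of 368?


Complement pair (a,b): a meet b = bottom, a join b = top.
Here: gcd(a,b)=1 and lcm(a,b)=368, i.e. a*b=368 with a,b coprime.
Pairs found: (1,368), (16,23), (23,16), (368,1)
Total ordered pairs: 4
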